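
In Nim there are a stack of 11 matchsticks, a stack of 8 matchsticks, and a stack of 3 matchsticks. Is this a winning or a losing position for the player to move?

Losing position

Compute the nim-sum pairwise:
11 ⊕ 8 = 3
3 ⊕ 3 = 0
The nim-sum is 0, so this is a P-position: the player to move is in a losing position under optimal play.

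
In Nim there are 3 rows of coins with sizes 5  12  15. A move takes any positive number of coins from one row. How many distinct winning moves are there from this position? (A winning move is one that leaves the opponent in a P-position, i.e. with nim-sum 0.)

Nim-sum: 5 XOR 12 XOR 15 = 6.
The overall nim-sum is X = 6. A row of size p has a winning move iff p XOR X < p (reduce it to p XOR X).
  5: 5 XOR 6 = 3 < 5 — winning move (to 3).
  12: 12 XOR 6 = 10 < 12 — winning move (to 10).
  15: 15 XOR 6 = 9 < 15 — winning move (to 9).
That gives 3 winning moves.

3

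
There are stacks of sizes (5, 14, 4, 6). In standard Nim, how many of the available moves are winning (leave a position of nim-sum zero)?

Bitwise XOR of the heap sizes:
  0101  (5)
  1110  (14)
  0100  (4)
  0110  (6)
  ----
  1001  (9)
The overall nim-sum is X = 9. A stack of size p has a winning move iff p XOR X < p (reduce it to p XOR X).
  5: 5 XOR 9 = 12 ≥ 5 — no move.
  14: 14 XOR 9 = 7 < 14 — winning move (to 7).
  4: 4 XOR 9 = 13 ≥ 4 — no move.
  6: 6 XOR 9 = 15 ≥ 6 — no move.
That gives 1 winning move.

1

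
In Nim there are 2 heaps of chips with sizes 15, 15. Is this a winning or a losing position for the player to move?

Nim-sum: 15 ⊕ 15 = 0.
The nim-sum is 0, so this is a P-position: the player to move is in a losing position under optimal play.

Losing position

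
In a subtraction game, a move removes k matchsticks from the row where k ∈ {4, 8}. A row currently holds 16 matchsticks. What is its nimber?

Build the Grundy sequence with g(k) = mex{g(k−s) : s ∈ {4, 8}, s ≤ k}:
k:     0  1  2  3  4  5  6  7  8  9 10 11 12 13 14 15 16
g(k):  0  0  0  0  1  1  1  1  2  2  2  2  0  0  0  0  1
So g(16) = 1.

1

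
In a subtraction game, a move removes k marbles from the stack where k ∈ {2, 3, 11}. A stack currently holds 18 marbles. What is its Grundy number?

2

Compute g(0), g(1), … for moves {2, 3, 11}:
k:     0  1  2  3  4  5  6  7  8  9 10 11 12 13 14 15 16 17 18
g(k):  0  0  1  1  2  0  0  1  1  2  0  3  1  2  0  0  1  1  2
So g(18) = 2.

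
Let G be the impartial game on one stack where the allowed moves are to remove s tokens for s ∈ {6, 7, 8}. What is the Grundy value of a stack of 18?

0

Build the Grundy sequence with g(k) = mex{g(k−s) : s ∈ {6, 7, 8}, s ≤ k}:
k:     0  1  2  3  4  5  6  7  8  9 10 11 12 13 14 15 16 17 18
g(k):  0  0  0  0  0  0  1  1  1  1  1  1  2  2  0  0  0  0  0
So g(18) = 0.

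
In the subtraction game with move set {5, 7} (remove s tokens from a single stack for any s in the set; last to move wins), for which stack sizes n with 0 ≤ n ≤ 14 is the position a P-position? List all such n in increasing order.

0, 1, 2, 3, 4, 12, 13, 14

Build the Grundy sequence with g(k) = mex{g(k−s) : s ∈ {5, 7}, s ≤ k}:
k:     0  1  2  3  4  5  6  7  8  9 10 11 12 13 14
g(k):  0  0  0  0  0  1  1  1  1  1  2  2  0  0  0
The P-positions (g = 0) in 0..14 are 0, 1, 2, 3, 4, 12, 13, 14.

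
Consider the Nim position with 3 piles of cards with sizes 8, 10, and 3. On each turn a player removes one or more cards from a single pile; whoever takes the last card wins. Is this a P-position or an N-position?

N-position

Bitwise XOR of the heap sizes:
  1000  (8)
  1010  (10)
  0011  (3)
  ----
  0001  (1)
The nim-sum is 1 ≠ 0, so this is an N-position: the player to move can win.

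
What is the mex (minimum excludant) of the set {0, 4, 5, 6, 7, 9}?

0 is in the set but 1 is not, so the mex is 1.

1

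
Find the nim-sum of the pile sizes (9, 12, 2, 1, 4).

Compute the nim-sum pairwise:
9 ^ 12 = 5
5 ^ 2 = 7
7 ^ 1 = 6
6 ^ 4 = 2

2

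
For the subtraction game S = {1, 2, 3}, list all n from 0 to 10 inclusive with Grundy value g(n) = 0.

0, 4, 8

Compute g(0), g(1), … for moves {1, 2, 3}:
g(0) = mex{} = 0
g(1) = mex{0} = 1
g(2) = mex{0,1} = 2
g(3) = mex{0,1,2} = 3
g(4) = mex{1,2,3} = 0
g(5) = mex{0,2,3} = 1
g(6) = mex{0,1,3} = 2
g(7) = mex{0,1,2} = 3
g(8) = mex{1,2,3} = 0
g(9) = mex{0,2,3} = 1
g(10) = mex{0,1,3} = 2
The P-positions (g = 0) in 0..10 are 0, 4, 8.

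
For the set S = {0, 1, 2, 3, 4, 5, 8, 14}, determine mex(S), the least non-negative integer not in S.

The values 0, 1, 2, 3, 4, 5 are all present; 6 is the first non-negative integer missing from the set.

6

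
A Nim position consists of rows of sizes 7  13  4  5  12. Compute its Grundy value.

Compute the nim-sum pairwise:
7 ^ 13 = 10
10 ^ 4 = 14
14 ^ 5 = 11
11 ^ 12 = 7

7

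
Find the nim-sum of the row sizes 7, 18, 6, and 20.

Write each in binary and XOR column by column:
  00111  (7)
  10010  (18)
  00110  (6)
  10100  (20)
  -----
  00111  (7)

7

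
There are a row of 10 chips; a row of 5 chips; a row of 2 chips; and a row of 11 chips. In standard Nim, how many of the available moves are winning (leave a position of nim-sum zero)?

Nim-sum: 10 ⊕ 5 ⊕ 2 ⊕ 11 = 6.
The overall nim-sum is X = 6. A row of size p has a winning move iff p XOR X < p (reduce it to p XOR X).
  10: 10 XOR 6 = 12 ≥ 10 — no move.
  5: 5 XOR 6 = 3 < 5 — winning move (to 3).
  2: 2 XOR 6 = 4 ≥ 2 — no move.
  11: 11 XOR 6 = 13 ≥ 11 — no move.
That gives 1 winning move.

1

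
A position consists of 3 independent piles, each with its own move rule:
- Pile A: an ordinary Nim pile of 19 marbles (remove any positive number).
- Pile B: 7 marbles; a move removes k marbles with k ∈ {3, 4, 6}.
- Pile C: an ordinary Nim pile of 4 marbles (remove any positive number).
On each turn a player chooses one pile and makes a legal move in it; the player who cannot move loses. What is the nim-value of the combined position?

Pile A is a plain Nim pile of size 19, so its Grundy value is 19.
Grundy values for pile B (subtraction set {3, 4, 6}):
k:     0  1  2  3  4  5  6  7
g(k):  0  0  0  1  1  1  2  2
So g(7) = 2.
Pile C is a plain Nim pile of size 4, so its Grundy value is 4.
The value of a disjunctive sum is the nim-sum of the parts.
Combined value = 19 ⊕ 2 ⊕ 4 = 21.

21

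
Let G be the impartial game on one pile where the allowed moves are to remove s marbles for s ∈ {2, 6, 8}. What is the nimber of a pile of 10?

Build the Grundy sequence with g(k) = mex{g(k−s) : s ∈ {2, 6, 8}, s ≤ k}:
g(0) = mex{} = 0
g(1) = mex{} = 0
g(2) = mex{0} = 1
g(3) = mex{0} = 1
g(4) = mex{1} = 0
g(5) = mex{1} = 0
g(6) = mex{0} = 1
g(7) = mex{0} = 1
g(8) = mex{0,1} = 2
g(9) = mex{0,1} = 2
g(10) = mex{0,1,2} = 3
So g(10) = 3.

3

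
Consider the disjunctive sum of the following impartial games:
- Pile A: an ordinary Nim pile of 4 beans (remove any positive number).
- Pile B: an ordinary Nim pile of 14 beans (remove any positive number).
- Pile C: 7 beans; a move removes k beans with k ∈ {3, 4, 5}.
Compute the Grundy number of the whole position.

8

Pile A is a plain Nim pile of size 4, so its Grundy value is 4.
Pile B is a plain Nim pile of size 14, so its Grundy value is 14.
For pile C, compute g(0), g(1), … with moves {3, 4, 5}:
k:     0  1  2  3  4  5  6  7
g(k):  0  0  0  1  1  1  2  2
So g(7) = 2.
By the Sprague-Grundy theorem, the Grundy value of a sum of independent games is the XOR of the component values.
Combined value = 4 ⊕ 14 ⊕ 2 = 8.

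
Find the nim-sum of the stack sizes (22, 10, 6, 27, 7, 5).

3

Nim-sum: 22 XOR 10 XOR 6 XOR 27 XOR 7 XOR 5 = 3.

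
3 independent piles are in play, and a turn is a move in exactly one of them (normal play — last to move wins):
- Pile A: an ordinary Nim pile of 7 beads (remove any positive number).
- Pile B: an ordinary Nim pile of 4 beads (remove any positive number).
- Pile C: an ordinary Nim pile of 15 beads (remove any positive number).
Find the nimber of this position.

Pile A is a plain Nim pile of size 7, so its Grundy value is 7.
Pile B is a plain Nim pile of size 4, so its Grundy value is 4.
Pile C is a plain Nim pile of size 15, so its Grundy value is 15.
By the Sprague-Grundy theorem, the Grundy value of a sum of independent games is the XOR of the component values.
Combined value = 7 XOR 4 XOR 15 = 12.

12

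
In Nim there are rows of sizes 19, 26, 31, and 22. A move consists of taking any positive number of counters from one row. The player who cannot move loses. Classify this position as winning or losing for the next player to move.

Compute the nim-sum pairwise:
19 ⊕ 26 = 9
9 ⊕ 31 = 22
22 ⊕ 22 = 0
The nim-sum is 0, so this is a P-position: the player to move is in a losing position under optimal play.

Losing position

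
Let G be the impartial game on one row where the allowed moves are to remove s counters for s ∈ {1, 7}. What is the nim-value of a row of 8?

Compute g(0), g(1), … for moves {1, 7}:
g(0) = mex{} = 0
g(1) = mex{0} = 1
g(2) = mex{1} = 0
g(3) = mex{0} = 1
g(4) = mex{1} = 0
g(5) = mex{0} = 1
g(6) = mex{1} = 0
g(7) = mex{0} = 1
g(8) = mex{1} = 0
So g(8) = 0.

0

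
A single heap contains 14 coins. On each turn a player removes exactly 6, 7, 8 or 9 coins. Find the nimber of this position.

Build the Grundy sequence with g(k) = mex{g(k−s) : s ∈ {6, 7, 8, 9}, s ≤ k}:
g(0) = mex{} = 0
g(1) = mex{} = 0
g(2) = mex{} = 0
g(3) = mex{} = 0
g(4) = mex{} = 0
g(5) = mex{} = 0
g(6) = mex{0} = 1
g(7) = mex{0} = 1
g(8) = mex{0} = 1
g(9) = mex{0} = 1
g(10) = mex{0} = 1
g(11) = mex{0} = 1
g(12) = mex{0,1} = 2
g(13) = mex{0,1} = 2
g(14) = mex{0,1} = 2
So g(14) = 2.

2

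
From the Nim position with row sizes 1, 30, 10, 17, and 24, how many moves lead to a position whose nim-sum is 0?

Bitwise XOR of the heap sizes:
  00001  (1)
  11110  (30)
  01010  (10)
  10001  (17)
  11000  (24)
  -----
  11100  (28)
The overall nim-sum is X = 28. A row of size p has a winning move iff p XOR X < p (reduce it to p XOR X).
  1: 1 XOR 28 = 29 ≥ 1 — no move.
  30: 30 XOR 28 = 2 < 30 — winning move (to 2).
  10: 10 XOR 28 = 22 ≥ 10 — no move.
  17: 17 XOR 28 = 13 < 17 — winning move (to 13).
  24: 24 XOR 28 = 4 < 24 — winning move (to 4).
That gives 3 winning moves.

3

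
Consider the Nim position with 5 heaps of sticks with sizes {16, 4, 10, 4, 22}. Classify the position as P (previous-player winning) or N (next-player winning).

Bitwise XOR of the heap sizes:
  10000  (16)
  00100  (4)
  01010  (10)
  00100  (4)
  10110  (22)
  -----
  01100  (12)
The nim-sum is 12 ≠ 0, so this is an N-position: the player to move can win.

N-position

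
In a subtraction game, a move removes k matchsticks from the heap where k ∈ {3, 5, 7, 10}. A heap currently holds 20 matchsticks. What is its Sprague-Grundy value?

2

Build the Grundy sequence with g(k) = mex{g(k−s) : s ∈ {3, 5, 7, 10}, s ≤ k}:
k:     0  1  2  3  4  5  6  7  8  9 10 11 12 13 14 15 16 17 18 19 20
g(k):  0  0  0  1  1  1  2  2  2  3  3  3  4  0  0  0  1  1  1  2  2
So g(20) = 2.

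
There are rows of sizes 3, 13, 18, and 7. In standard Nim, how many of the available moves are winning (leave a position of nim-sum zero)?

Nim-sum: 3 XOR 13 XOR 18 XOR 7 = 27.
The overall nim-sum is X = 27. A row of size p has a winning move iff p XOR X < p (reduce it to p XOR X).
  3: 3 XOR 27 = 24 ≥ 3 — no move.
  13: 13 XOR 27 = 22 ≥ 13 — no move.
  18: 18 XOR 27 = 9 < 18 — winning move (to 9).
  7: 7 XOR 27 = 28 ≥ 7 — no move.
That gives 1 winning move.

1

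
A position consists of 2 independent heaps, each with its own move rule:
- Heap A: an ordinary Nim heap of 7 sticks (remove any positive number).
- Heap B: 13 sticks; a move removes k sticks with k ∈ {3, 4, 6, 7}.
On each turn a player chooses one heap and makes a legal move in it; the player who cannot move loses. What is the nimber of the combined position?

Heap A is a plain Nim heap of size 7, so its Grundy value is 7.
Grundy values for heap B (subtraction set {3, 4, 6, 7}):
k:     0  1  2  3  4  5  6  7  8  9 10 11 12 13
g(k):  0  0  0  1  1  1  2  2  2  3  0  0  0  1
So g(13) = 1.
By the Sprague-Grundy theorem, the Grundy value of a sum of independent games is the XOR of the component values.
Combined value = 7 XOR 1 = 6.

6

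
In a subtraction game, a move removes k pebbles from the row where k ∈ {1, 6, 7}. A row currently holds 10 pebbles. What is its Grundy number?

2

Compute g(0), g(1), … for moves {1, 6, 7}:
k:     0  1  2  3  4  5  6  7  8  9 10
g(k):  0  1  0  1  0  1  2  3  2  3  2
So g(10) = 2.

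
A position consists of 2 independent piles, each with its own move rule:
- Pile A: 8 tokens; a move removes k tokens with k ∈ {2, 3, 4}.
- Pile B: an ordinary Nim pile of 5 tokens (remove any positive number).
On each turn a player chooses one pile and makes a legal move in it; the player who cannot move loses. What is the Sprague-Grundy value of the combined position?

For pile A, compute g(0), g(1), … with moves {2, 3, 4}:
g(0) = mex{} = 0
g(1) = mex{} = 0
g(2) = mex{0} = 1
g(3) = mex{0} = 1
g(4) = mex{0,1} = 2
g(5) = mex{0,1} = 2
g(6) = mex{1,2} = 0
g(7) = mex{1,2} = 0
g(8) = mex{0,2} = 1
So g(8) = 1.
Pile B is a plain Nim pile of size 5, so its Grundy value is 5.
The value of a disjunctive sum is the nim-sum of the parts.
Combined value = 1 ⊕ 5 = 4.

4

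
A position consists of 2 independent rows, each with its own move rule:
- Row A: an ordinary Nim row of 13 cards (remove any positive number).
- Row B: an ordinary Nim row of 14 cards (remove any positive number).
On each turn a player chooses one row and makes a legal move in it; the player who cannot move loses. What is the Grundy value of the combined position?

3

Row A is a plain Nim row of size 13, so its Grundy value is 13.
Row B is a plain Nim row of size 14, so its Grundy value is 14.
The value of a disjunctive sum is the nim-sum of the parts.
Combined value = 13 XOR 14 = 3.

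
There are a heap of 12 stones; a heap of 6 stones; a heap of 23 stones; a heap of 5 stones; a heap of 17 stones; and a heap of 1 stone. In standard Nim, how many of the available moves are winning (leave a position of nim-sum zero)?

Nim-sum: 12 ⊕ 6 ⊕ 23 ⊕ 5 ⊕ 17 ⊕ 1 = 8.
The overall nim-sum is X = 8. A heap of size p has a winning move iff p XOR X < p (reduce it to p XOR X).
  12: 12 XOR 8 = 4 < 12 — winning move (to 4).
  6: 6 XOR 8 = 14 ≥ 6 — no move.
  23: 23 XOR 8 = 31 ≥ 23 — no move.
  5: 5 XOR 8 = 13 ≥ 5 — no move.
  17: 17 XOR 8 = 25 ≥ 17 — no move.
  1: 1 XOR 8 = 9 ≥ 1 — no move.
That gives 1 winning move.

1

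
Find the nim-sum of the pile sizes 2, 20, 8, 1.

Compute the nim-sum pairwise:
2 XOR 20 = 22
22 XOR 8 = 30
30 XOR 1 = 31

31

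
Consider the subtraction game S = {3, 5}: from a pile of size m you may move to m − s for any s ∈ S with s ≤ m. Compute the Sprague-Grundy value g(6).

Grundy values for subtraction set {3, 5}:
k:     0  1  2  3  4  5  6
g(k):  0  0  0  1  1  1  2
So g(6) = 2.

2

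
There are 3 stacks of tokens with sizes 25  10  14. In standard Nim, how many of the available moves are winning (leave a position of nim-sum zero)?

1

Write each in binary and XOR column by column:
  11001  (25)
  01010  (10)
  01110  (14)
  -----
  11101  (29)
The overall nim-sum is X = 29. A stack of size p has a winning move iff p XOR X < p (reduce it to p XOR X).
  25: 25 XOR 29 = 4 < 25 — winning move (to 4).
  10: 10 XOR 29 = 23 ≥ 10 — no move.
  14: 14 XOR 29 = 19 ≥ 14 — no move.
That gives 1 winning move.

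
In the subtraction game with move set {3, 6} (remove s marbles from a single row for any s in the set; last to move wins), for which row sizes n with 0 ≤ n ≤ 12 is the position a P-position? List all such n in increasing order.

Grundy values for subtraction set {3, 6}:
g(0) = mex{} = 0
g(1) = mex{} = 0
g(2) = mex{} = 0
g(3) = mex{0} = 1
g(4) = mex{0} = 1
g(5) = mex{0} = 1
g(6) = mex{0,1} = 2
g(7) = mex{0,1} = 2
g(8) = mex{0,1} = 2
g(9) = mex{1,2} = 0
g(10) = mex{1,2} = 0
g(11) = mex{1,2} = 0
g(12) = mex{0,2} = 1
The P-positions (g = 0) in 0..12 are 0, 1, 2, 9, 10, 11.

0, 1, 2, 9, 10, 11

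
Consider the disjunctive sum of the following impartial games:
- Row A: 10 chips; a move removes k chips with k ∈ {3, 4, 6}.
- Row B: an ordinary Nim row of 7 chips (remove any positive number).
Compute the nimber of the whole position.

7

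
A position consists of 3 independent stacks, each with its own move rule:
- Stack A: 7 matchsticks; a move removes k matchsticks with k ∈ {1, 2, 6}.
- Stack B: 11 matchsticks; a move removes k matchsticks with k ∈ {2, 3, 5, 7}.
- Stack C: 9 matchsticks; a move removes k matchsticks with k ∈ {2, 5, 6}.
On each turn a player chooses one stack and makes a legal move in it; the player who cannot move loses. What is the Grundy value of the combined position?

3

Grundy values for stack A (subtraction set {1, 2, 6}):
k:     0  1  2  3  4  5  6  7
g(k):  0  1  2  0  1  2  3  0
So g(7) = 0.
Build the Grundy sequence for stack B with g(k) = mex{g(k−s) : s ∈ {2, 3, 5, 7}, s ≤ k}:
k:     0  1  2  3  4  5  6  7  8  9 10 11
g(k):  0  0  1  1  2  2  3  3  4  0  0  1
So g(11) = 1.
Build the Grundy sequence for stack C with g(k) = mex{g(k−s) : s ∈ {2, 5, 6}, s ≤ k}:
g(0) = mex{} = 0
g(1) = mex{} = 0
g(2) = mex{0} = 1
g(3) = mex{0} = 1
g(4) = mex{1} = 0
g(5) = mex{0,1} = 2
g(6) = mex{0} = 1
g(7) = mex{0,1,2} = 3
g(8) = mex{1} = 0
g(9) = mex{0,1,3} = 2
So g(9) = 2.
The value of a disjunctive sum is the nim-sum of the parts.
Combined value = 0 ⊕ 1 ⊕ 2 = 3.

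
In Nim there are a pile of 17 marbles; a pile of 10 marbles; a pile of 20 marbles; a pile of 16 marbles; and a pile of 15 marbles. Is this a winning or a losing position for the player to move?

Winning position

Bitwise XOR of the heap sizes:
  10001  (17)
  01010  (10)
  10100  (20)
  10000  (16)
  01111  (15)
  -----
  10000  (16)
The nim-sum is 16 ≠ 0, so this is an N-position: the player to move can win.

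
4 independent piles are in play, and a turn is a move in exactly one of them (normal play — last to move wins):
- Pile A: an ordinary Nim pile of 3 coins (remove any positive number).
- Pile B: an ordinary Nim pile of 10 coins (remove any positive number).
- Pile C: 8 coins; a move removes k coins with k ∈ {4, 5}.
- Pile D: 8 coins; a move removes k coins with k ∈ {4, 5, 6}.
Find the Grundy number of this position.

9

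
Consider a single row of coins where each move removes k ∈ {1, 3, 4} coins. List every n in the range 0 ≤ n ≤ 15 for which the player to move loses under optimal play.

Build the Grundy sequence with g(k) = mex{g(k−s) : s ∈ {1, 3, 4}, s ≤ k}:
k:     0  1  2  3  4  5  6  7  8  9 10 11 12 13 14 15
g(k):  0  1  0  1  2  3  2  0  1  0  1  2  3  2  0  1
The P-positions (g = 0) in 0..15 are 0, 2, 7, 9, 14.

0, 2, 7, 9, 14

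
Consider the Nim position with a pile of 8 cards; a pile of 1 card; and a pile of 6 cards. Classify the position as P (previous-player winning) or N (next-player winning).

N-position

Compute the nim-sum pairwise:
8 ⊕ 1 = 9
9 ⊕ 6 = 15
The nim-sum is 15 ≠ 0, so this is an N-position: the player to move can win.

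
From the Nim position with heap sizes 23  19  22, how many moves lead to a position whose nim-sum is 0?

Compute the nim-sum pairwise:
23 ⊕ 19 = 4
4 ⊕ 22 = 18
The overall nim-sum is X = 18. A heap of size p has a winning move iff p XOR X < p (reduce it to p XOR X).
  23: 23 XOR 18 = 5 < 23 — winning move (to 5).
  19: 19 XOR 18 = 1 < 19 — winning move (to 1).
  22: 22 XOR 18 = 4 < 22 — winning move (to 4).
That gives 3 winning moves.

3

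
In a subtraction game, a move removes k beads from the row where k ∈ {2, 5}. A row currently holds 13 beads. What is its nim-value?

Grundy values for subtraction set {2, 5}:
g(0) = mex{} = 0
g(1) = mex{} = 0
g(2) = mex{0} = 1
g(3) = mex{0} = 1
g(4) = mex{1} = 0
g(5) = mex{0,1} = 2
g(6) = mex{0} = 1
g(7) = mex{1,2} = 0
g(8) = mex{1} = 0
g(9) = mex{0} = 1
g(10) = mex{0,2} = 1
g(11) = mex{1} = 0
g(12) = mex{0,1} = 2
g(13) = mex{0} = 1
So g(13) = 1.

1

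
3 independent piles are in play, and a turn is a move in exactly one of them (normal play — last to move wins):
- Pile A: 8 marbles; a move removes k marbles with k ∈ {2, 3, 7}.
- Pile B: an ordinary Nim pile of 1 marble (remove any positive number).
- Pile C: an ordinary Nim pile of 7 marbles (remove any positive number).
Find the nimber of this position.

Build the Grundy sequence for pile A with g(k) = mex{g(k−s) : s ∈ {2, 3, 7}, s ≤ k}:
k:     0  1  2  3  4  5  6  7  8
g(k):  0  0  1  1  2  0  0  1  1
So g(8) = 1.
Pile B is a plain Nim pile of size 1, so its Grundy value is 1.
Pile C is a plain Nim pile of size 7, so its Grundy value is 7.
The value of a disjunctive sum is the nim-sum of the parts.
Combined value = 1 XOR 1 XOR 7 = 7.

7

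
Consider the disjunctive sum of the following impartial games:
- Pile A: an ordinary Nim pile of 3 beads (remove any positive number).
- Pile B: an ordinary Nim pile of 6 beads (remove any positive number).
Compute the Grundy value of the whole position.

5

Pile A is a plain Nim pile of size 3, so its Grundy value is 3.
Pile B is a plain Nim pile of size 6, so its Grundy value is 6.
By the Sprague-Grundy theorem, the Grundy value of a sum of independent games is the XOR of the component values.
Combined value = 3 ⊕ 6 = 5.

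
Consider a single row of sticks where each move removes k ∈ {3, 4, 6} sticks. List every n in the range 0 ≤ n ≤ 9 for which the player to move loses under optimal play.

0, 1, 2, 9

Compute g(0), g(1), … for moves {3, 4, 6}:
k:     0  1  2  3  4  5  6  7  8  9
g(k):  0  0  0  1  1  1  2  2  2  0
The P-positions (g = 0) in 0..9 are 0, 1, 2, 9.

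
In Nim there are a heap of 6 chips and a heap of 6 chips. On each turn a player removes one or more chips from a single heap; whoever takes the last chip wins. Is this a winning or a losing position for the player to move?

Losing position

Nim-sum: 6 ^ 6 = 0.
The nim-sum is 0, so this is a P-position: the player to move is in a losing position under optimal play.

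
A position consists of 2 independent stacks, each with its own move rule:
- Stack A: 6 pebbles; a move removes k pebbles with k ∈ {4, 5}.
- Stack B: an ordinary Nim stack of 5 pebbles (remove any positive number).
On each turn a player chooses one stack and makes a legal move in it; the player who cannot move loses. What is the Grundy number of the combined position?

Build the Grundy sequence for stack A with g(k) = mex{g(k−s) : s ∈ {4, 5}, s ≤ k}:
g(0) = mex{} = 0
g(1) = mex{} = 0
g(2) = mex{} = 0
g(3) = mex{} = 0
g(4) = mex{0} = 1
g(5) = mex{0} = 1
g(6) = mex{0} = 1
So g(6) = 1.
Stack B is a plain Nim stack of size 5, so its Grundy value is 5.
The value of a disjunctive sum is the nim-sum of the parts.
Combined value = 1 ⊕ 5 = 4.

4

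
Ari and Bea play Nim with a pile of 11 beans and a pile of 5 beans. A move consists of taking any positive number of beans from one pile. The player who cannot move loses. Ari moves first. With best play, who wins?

Ari wins

Nim-sum: 11 ⊕ 5 = 14.
The nim-sum is 14 ≠ 0, so this is an N-position: the player to move can win; Ari has a winning move.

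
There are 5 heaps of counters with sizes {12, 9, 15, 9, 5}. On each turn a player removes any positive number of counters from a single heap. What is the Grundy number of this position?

Bitwise XOR of the heap sizes:
  1100  (12)
  1001  (9)
  1111  (15)
  1001  (9)
  0101  (5)
  ----
  0110  (6)

6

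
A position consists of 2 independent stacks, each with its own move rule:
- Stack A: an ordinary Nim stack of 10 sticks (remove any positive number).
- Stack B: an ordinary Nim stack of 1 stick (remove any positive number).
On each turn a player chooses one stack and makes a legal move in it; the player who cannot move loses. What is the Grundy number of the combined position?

11

Stack A is a plain Nim stack of size 10, so its Grundy value is 10.
Stack B is a plain Nim stack of size 1, so its Grundy value is 1.
The value of a disjunctive sum is the nim-sum of the parts.
Combined value = 10 XOR 1 = 11.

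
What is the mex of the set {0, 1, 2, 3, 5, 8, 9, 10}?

4

The values 0, 1, 2, 3 are all present; 4 is the first non-negative integer missing from the set.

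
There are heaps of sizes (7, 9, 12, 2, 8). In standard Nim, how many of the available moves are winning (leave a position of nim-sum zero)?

3

Compute the nim-sum pairwise:
7 ^ 9 = 14
14 ^ 12 = 2
2 ^ 2 = 0
0 ^ 8 = 8
The overall nim-sum is X = 8. A heap of size p has a winning move iff p XOR X < p (reduce it to p XOR X).
  7: 7 XOR 8 = 15 ≥ 7 — no move.
  9: 9 XOR 8 = 1 < 9 — winning move (to 1).
  12: 12 XOR 8 = 4 < 12 — winning move (to 4).
  2: 2 XOR 8 = 10 ≥ 2 — no move.
  8: 8 XOR 8 = 0 < 8 — winning move (to 0).
That gives 3 winning moves.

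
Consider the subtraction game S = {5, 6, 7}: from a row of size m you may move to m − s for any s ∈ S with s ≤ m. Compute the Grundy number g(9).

Build the Grundy sequence with g(k) = mex{g(k−s) : s ∈ {5, 6, 7}, s ≤ k}:
g(0) = mex{} = 0
g(1) = mex{} = 0
g(2) = mex{} = 0
g(3) = mex{} = 0
g(4) = mex{} = 0
g(5) = mex{0} = 1
g(6) = mex{0} = 1
g(7) = mex{0} = 1
g(8) = mex{0} = 1
g(9) = mex{0} = 1
So g(9) = 1.

1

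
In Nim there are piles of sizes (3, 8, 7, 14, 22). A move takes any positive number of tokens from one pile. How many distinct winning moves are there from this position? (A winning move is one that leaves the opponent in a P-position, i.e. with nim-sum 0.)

Write each in binary and XOR column by column:
  00011  (3)
  01000  (8)
  00111  (7)
  01110  (14)
  10110  (22)
  -----
  10100  (20)
The overall nim-sum is X = 20. A pile of size p has a winning move iff p XOR X < p (reduce it to p XOR X).
  3: 3 XOR 20 = 23 ≥ 3 — no move.
  8: 8 XOR 20 = 28 ≥ 8 — no move.
  7: 7 XOR 20 = 19 ≥ 7 — no move.
  14: 14 XOR 20 = 26 ≥ 14 — no move.
  22: 22 XOR 20 = 2 < 22 — winning move (to 2).
That gives 1 winning move.

1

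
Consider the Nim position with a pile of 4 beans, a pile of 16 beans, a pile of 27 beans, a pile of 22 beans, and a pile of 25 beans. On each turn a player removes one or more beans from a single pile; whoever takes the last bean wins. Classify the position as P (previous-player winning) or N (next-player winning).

P-position

Nim-sum: 4 XOR 16 XOR 27 XOR 22 XOR 25 = 0.
The nim-sum is 0, so this is a P-position: the player to move is in a losing position under optimal play.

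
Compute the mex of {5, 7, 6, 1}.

0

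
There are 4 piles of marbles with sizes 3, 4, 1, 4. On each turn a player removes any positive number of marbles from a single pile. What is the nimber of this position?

Compute the nim-sum pairwise:
3 XOR 4 = 7
7 XOR 1 = 6
6 XOR 4 = 2

2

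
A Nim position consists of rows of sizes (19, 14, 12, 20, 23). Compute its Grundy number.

18

Compute the nim-sum pairwise:
19 ^ 14 = 29
29 ^ 12 = 17
17 ^ 20 = 5
5 ^ 23 = 18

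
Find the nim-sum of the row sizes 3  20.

23

In binary:
  00011  (3)
  10100  (20)
  -----
  10111  (23)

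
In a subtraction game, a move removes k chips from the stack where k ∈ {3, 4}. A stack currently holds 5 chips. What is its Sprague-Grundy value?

1

Compute g(0), g(1), … for moves {3, 4}:
g(0) = mex{} = 0
g(1) = mex{} = 0
g(2) = mex{} = 0
g(3) = mex{0} = 1
g(4) = mex{0} = 1
g(5) = mex{0} = 1
So g(5) = 1.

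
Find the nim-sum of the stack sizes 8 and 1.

Nim-sum: 8 ^ 1 = 9.

9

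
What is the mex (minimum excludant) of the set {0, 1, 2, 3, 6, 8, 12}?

The values 0, 1, 2, 3 are all present; 4 is the first non-negative integer missing from the set.

4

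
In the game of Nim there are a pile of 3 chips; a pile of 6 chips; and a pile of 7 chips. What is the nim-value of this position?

Compute the nim-sum pairwise:
3 ^ 6 = 5
5 ^ 7 = 2

2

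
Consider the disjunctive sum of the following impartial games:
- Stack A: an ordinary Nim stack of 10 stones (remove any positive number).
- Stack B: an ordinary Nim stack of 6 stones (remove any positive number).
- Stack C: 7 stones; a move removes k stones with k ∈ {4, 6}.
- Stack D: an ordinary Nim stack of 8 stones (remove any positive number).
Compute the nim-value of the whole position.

5

Stack A is a plain Nim stack of size 10, so its Grundy value is 10.
Stack B is a plain Nim stack of size 6, so its Grundy value is 6.
Grundy values for stack C (subtraction set {4, 6}):
k:     0  1  2  3  4  5  6  7
g(k):  0  0  0  0  1  1  1  1
So g(7) = 1.
Stack D is a plain Nim stack of size 8, so its Grundy value is 8.
By the Sprague-Grundy theorem, the Grundy value of a sum of independent games is the XOR of the component values.
Combined value = 10 XOR 6 XOR 1 XOR 8 = 5.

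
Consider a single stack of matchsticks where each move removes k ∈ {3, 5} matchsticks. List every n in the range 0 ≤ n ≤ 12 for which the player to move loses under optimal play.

0, 1, 2, 8, 9, 10

Grundy values for subtraction set {3, 5}:
k:     0  1  2  3  4  5  6  7  8  9 10 11 12
g(k):  0  0  0  1  1  1  2  2  0  0  0  1  1
The P-positions (g = 0) in 0..12 are 0, 1, 2, 8, 9, 10.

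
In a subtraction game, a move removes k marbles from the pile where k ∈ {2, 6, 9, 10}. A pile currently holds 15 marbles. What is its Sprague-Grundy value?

Build the Grundy sequence with g(k) = mex{g(k−s) : s ∈ {2, 6, 9, 10}, s ≤ k}:
k:     0  1  2  3  4  5  6  7  8  9 10 11 12 13 14 15
g(k):  0  0  1  1  0  0  1  1  0  2  1  3  0  2  1  3
So g(15) = 3.

3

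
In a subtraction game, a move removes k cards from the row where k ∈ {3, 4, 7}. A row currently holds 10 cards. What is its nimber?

Compute g(0), g(1), … for moves {3, 4, 7}:
g(0) = mex{} = 0
g(1) = mex{} = 0
g(2) = mex{} = 0
g(3) = mex{0} = 1
g(4) = mex{0} = 1
g(5) = mex{0} = 1
g(6) = mex{0,1} = 2
g(7) = mex{0,1} = 2
g(8) = mex{0,1} = 2
g(9) = mex{0,1,2} = 3
g(10) = mex{1,2} = 0
So g(10) = 0.

0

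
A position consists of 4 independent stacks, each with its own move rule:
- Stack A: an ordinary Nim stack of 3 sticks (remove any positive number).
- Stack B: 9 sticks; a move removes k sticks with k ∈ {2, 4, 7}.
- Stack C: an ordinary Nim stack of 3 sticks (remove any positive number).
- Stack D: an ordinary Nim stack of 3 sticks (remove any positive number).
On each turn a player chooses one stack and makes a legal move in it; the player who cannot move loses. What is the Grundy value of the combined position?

3

Stack A is a plain Nim stack of size 3, so its Grundy value is 3.
Build the Grundy sequence for stack B with g(k) = mex{g(k−s) : s ∈ {2, 4, 7}, s ≤ k}:
k:     0  1  2  3  4  5  6  7  8  9
g(k):  0  0  1  1  2  2  0  3  1  0
So g(9) = 0.
Stack C is a plain Nim stack of size 3, so its Grundy value is 3.
Stack D is a plain Nim stack of size 3, so its Grundy value is 3.
By the Sprague-Grundy theorem, the Grundy value of a sum of independent games is the XOR of the component values.
Combined value = 3 ⊕ 0 ⊕ 3 ⊕ 3 = 3.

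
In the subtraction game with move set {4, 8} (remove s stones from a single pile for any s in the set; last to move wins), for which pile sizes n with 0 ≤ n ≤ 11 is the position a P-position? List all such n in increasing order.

Grundy values for subtraction set {4, 8}:
g(0) = mex{} = 0
g(1) = mex{} = 0
g(2) = mex{} = 0
g(3) = mex{} = 0
g(4) = mex{0} = 1
g(5) = mex{0} = 1
g(6) = mex{0} = 1
g(7) = mex{0} = 1
g(8) = mex{0,1} = 2
g(9) = mex{0,1} = 2
g(10) = mex{0,1} = 2
g(11) = mex{0,1} = 2
The P-positions (g = 0) in 0..11 are 0, 1, 2, 3.

0, 1, 2, 3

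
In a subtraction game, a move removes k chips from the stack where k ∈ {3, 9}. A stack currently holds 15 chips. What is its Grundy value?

1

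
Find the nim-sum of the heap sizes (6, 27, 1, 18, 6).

8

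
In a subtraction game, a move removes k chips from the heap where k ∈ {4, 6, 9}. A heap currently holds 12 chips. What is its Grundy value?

3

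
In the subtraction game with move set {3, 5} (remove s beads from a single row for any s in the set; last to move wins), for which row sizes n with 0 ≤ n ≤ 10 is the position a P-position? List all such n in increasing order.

0, 1, 2, 8, 9, 10

Compute g(0), g(1), … for moves {3, 5}:
k:     0  1  2  3  4  5  6  7  8  9 10
g(k):  0  0  0  1  1  1  2  2  0  0  0
The P-positions (g = 0) in 0..10 are 0, 1, 2, 8, 9, 10.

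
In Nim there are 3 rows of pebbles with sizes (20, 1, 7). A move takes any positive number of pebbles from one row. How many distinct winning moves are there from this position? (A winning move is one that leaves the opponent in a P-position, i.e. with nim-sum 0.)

1

In binary:
  10100  (20)
  00001  (1)
  00111  (7)
  -----
  10010  (18)
The overall nim-sum is X = 18. A row of size p has a winning move iff p XOR X < p (reduce it to p XOR X).
  20: 20 XOR 18 = 6 < 20 — winning move (to 6).
  1: 1 XOR 18 = 19 ≥ 1 — no move.
  7: 7 XOR 18 = 21 ≥ 7 — no move.
That gives 1 winning move.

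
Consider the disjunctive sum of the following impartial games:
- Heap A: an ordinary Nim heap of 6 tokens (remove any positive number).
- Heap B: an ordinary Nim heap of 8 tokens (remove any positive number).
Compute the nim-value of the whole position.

14

Heap A is a plain Nim heap of size 6, so its Grundy value is 6.
Heap B is a plain Nim heap of size 8, so its Grundy value is 8.
The value of a disjunctive sum is the nim-sum of the parts.
Combined value = 6 XOR 8 = 14.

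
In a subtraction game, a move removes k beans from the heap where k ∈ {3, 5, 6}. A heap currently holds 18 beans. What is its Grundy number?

Grundy values for subtraction set {3, 5, 6}:
k:     0  1  2  3  4  5  6  7  8  9 10 11 12 13 14 15 16 17 18
g(k):  0  0  0  1  1  1  2  2  2  0  0  0  1  1  1  2  2  2  0
So g(18) = 0.

0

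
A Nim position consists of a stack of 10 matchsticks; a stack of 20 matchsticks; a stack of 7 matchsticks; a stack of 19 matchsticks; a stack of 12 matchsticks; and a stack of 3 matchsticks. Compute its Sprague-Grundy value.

Bitwise XOR of the heap sizes:
  01010  (10)
  10100  (20)
  00111  (7)
  10011  (19)
  01100  (12)
  00011  (3)
  -----
  00101  (5)

5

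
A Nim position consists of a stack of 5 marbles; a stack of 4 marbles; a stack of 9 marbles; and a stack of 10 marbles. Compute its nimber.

2

In binary:
  0101  (5)
  0100  (4)
  1001  (9)
  1010  (10)
  ----
  0010  (2)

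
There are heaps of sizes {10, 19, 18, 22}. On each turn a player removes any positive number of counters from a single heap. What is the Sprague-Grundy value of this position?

29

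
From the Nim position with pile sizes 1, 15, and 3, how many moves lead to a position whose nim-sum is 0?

Bitwise XOR of the heap sizes:
  0001  (1)
  1111  (15)
  0011  (3)
  ----
  1101  (13)
The overall nim-sum is X = 13. A pile of size p has a winning move iff p XOR X < p (reduce it to p XOR X).
  1: 1 XOR 13 = 12 ≥ 1 — no move.
  15: 15 XOR 13 = 2 < 15 — winning move (to 2).
  3: 3 XOR 13 = 14 ≥ 3 — no move.
That gives 1 winning move.

1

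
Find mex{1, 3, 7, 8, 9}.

0 is not in the set, so the mex is 0.

0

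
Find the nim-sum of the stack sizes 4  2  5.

3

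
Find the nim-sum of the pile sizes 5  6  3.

Bitwise XOR of the heap sizes:
  101  (5)
  110  (6)
  011  (3)
  ---
  000  (0)

0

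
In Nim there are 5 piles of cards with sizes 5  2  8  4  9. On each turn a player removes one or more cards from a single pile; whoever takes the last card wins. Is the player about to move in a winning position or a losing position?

Winning position

Compute the nim-sum pairwise:
5 XOR 2 = 7
7 XOR 8 = 15
15 XOR 4 = 11
11 XOR 9 = 2
The nim-sum is 2 ≠ 0, so this is an N-position: the player to move can win.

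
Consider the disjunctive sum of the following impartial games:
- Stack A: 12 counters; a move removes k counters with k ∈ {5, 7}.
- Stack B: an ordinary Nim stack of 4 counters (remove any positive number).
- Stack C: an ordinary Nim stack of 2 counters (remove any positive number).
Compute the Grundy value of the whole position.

6

Build the Grundy sequence for stack A with g(k) = mex{g(k−s) : s ∈ {5, 7}, s ≤ k}:
k:     0  1  2  3  4  5  6  7  8  9 10 11 12
g(k):  0  0  0  0  0  1  1  1  1  1  2  2  0
So g(12) = 0.
Stack B is a plain Nim stack of size 4, so its Grundy value is 4.
Stack C is a plain Nim stack of size 2, so its Grundy value is 2.
By the Sprague-Grundy theorem, the Grundy value of a sum of independent games is the XOR of the component values.
Combined value = 0 XOR 4 XOR 2 = 6.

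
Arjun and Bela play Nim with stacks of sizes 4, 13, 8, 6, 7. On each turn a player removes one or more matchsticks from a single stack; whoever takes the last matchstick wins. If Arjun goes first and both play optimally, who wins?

Bela wins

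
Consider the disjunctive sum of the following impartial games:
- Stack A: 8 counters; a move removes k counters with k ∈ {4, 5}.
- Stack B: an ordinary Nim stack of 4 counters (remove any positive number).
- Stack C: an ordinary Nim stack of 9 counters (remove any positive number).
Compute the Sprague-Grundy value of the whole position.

For stack A, compute g(0), g(1), … with moves {4, 5}:
k:     0  1  2  3  4  5  6  7  8
g(k):  0  0  0  0  1  1  1  1  2
So g(8) = 2.
Stack B is a plain Nim stack of size 4, so its Grundy value is 4.
Stack C is a plain Nim stack of size 9, so its Grundy value is 9.
The value of a disjunctive sum is the nim-sum of the parts.
Combined value = 2 ⊕ 4 ⊕ 9 = 15.

15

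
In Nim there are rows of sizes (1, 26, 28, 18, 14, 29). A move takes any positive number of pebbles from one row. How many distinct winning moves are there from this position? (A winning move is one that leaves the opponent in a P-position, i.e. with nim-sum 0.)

3

Nim-sum: 1 ^ 26 ^ 28 ^ 18 ^ 14 ^ 29 = 6.
The overall nim-sum is X = 6. A row of size p has a winning move iff p XOR X < p (reduce it to p XOR X).
  1: 1 XOR 6 = 7 ≥ 1 — no move.
  26: 26 XOR 6 = 28 ≥ 26 — no move.
  28: 28 XOR 6 = 26 < 28 — winning move (to 26).
  18: 18 XOR 6 = 20 ≥ 18 — no move.
  14: 14 XOR 6 = 8 < 14 — winning move (to 8).
  29: 29 XOR 6 = 27 < 29 — winning move (to 27).
That gives 3 winning moves.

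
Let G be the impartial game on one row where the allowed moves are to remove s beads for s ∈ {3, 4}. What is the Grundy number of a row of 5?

Grundy values for subtraction set {3, 4}:
k:     0  1  2  3  4  5
g(k):  0  0  0  1  1  1
So g(5) = 1.

1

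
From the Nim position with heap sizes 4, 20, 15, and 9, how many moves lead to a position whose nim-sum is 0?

Nim-sum: 4 ^ 20 ^ 15 ^ 9 = 22.
The overall nim-sum is X = 22. A heap of size p has a winning move iff p XOR X < p (reduce it to p XOR X).
  4: 4 XOR 22 = 18 ≥ 4 — no move.
  20: 20 XOR 22 = 2 < 20 — winning move (to 2).
  15: 15 XOR 22 = 25 ≥ 15 — no move.
  9: 9 XOR 22 = 31 ≥ 9 — no move.
That gives 1 winning move.

1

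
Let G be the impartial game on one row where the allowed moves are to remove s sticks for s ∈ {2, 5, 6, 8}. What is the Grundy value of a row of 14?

0

Grundy values for subtraction set {2, 5, 6, 8}:
g(0) = mex{} = 0
g(1) = mex{} = 0
g(2) = mex{0} = 1
g(3) = mex{0} = 1
g(4) = mex{1} = 0
g(5) = mex{0,1} = 2
g(6) = mex{0} = 1
g(7) = mex{0,1,2} = 3
g(8) = mex{0,1} = 2
g(9) = mex{0,1,3} = 2
g(10) = mex{0,1,2} = 3
g(11) = mex{1,2} = 0
g(12) = mex{0,1,3} = 2
g(13) = mex{0,2,3} = 1
g(14) = mex{1,2} = 0
So g(14) = 0.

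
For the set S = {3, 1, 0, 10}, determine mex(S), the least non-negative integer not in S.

The values 0, 1 are all present; 2 is the first non-negative integer missing from the set.

2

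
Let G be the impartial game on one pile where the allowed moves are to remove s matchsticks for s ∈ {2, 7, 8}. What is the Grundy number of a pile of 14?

0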